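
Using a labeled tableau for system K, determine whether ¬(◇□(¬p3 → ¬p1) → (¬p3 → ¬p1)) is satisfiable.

1. ¬(◇□(¬p3 → ¬p1) → (¬p3 → ¬p1)), 0
2. ◇□(¬p3 → ¬p1), 0   [¬→-rule on 1]
3. ¬(¬p3 → ¬p1), 0   [¬→-rule on 1]
4. ¬p3, 0   [¬→-rule on 3]
5. p1, 0   [¬→-rule on 3]
6. □(¬p3 → ¬p1), 1   [◇-rule on 2: fresh world 1, 0R1]
Accessibility: 0R1

Satisfiable (open branch found)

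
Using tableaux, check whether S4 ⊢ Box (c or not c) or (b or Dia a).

Tableau for the negation not (Box (c or not c) or (b or Dia a)):
1. not (Box (c or not c) or (b or Dia a)), u
2. not Box (c or not c), u
3. not (b or Dia a), u
4. not b, u
5. not Dia a, u
6. not a, u
7. not (c or not c), v
8. not c, v
9. c, v
Accessibility: uRu, uRv, vRv
Branch closes: c and not c both at v.
All branches of the negation close; one closing branch shown above.

Yes, valid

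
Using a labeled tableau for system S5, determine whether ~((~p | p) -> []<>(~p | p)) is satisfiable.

Unsatisfiable (every branch closes)

1. ~((~p | p) -> []<>(~p | p)), w0
2. ~p | p, w0
3. ~[]<>(~p | p), w0
4. p, w0
5. ~<>(~p | p), w1
6. ~(~p | p), w0
7. ~p, w0
Accessibility: w0Rw0, w0Rw1, w1Rw0, w1Rw1
Branch closes: p and ~p both at w0.
Every branch closes; the branch above is one of them.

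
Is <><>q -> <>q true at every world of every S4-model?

Tableau for the negation ~(<><>q -> <>q):
1. ~(<><>q -> <>q), w0
2. <><>q, w0
3. ~<>q, w0
4. ~q, w0
5. <>q, w1
6. ~q, w1
7. q, w2
8. ~q, w2
Accessibility: w0Rw0, w0Rw1, w0Rw2, w1Rw1, w1Rw2, w2Rw2
Branch closes: q and ~q both at w2.
All branches of the negation close; one closing branch shown above.

Valid in S4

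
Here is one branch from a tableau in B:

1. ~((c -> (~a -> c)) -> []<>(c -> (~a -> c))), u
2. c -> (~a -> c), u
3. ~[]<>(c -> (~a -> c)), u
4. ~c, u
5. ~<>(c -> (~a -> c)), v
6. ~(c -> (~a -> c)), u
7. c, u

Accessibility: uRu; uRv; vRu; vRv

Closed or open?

Yes, closed

Both c and ~c appear at u.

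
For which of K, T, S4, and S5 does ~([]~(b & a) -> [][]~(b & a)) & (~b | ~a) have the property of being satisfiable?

K, T

S4-tableau for the formula:
1. ~([]~(b & a) -> [][]~(b & a)) & (~b | ~a), u
2. ~([]~(b & a) -> [][]~(b & a)), u
3. ~b | ~a, u
4. []~(b & a), u
5. ~[][]~(b & a), u
6. ~(b & a), u
7. ~a, u
8. ~[]~(b & a), v
9. ~(b & a), v
10. ~a, v
11. b & a, w
12. b, w
13. a, w
14. ~(b & a), w
15. ~a, w
Accessibility: uRu, uRv, uRw, vRv, vRw, wRw
Branch closes: a and ~a both at w.
Every branch closes (one shown): unsatisfiable in S4, hence also in S5 (every S5-frame is an S4-frame).
T-tableau for the formula:
1. ~([]~(b & a) -> [][]~(b & a)) & (~b | ~a), u
2. ~([]~(b & a) -> [][]~(b & a)), u
3. ~b | ~a, u
4. []~(b & a), u
5. ~[][]~(b & a), u
6. ~(b & a), u
7. ~a, u
8. ~[]~(b & a), v
9. ~(b & a), v
10. ~a, v
11. b & a, w
12. b, w
13. a, w
Accessibility: uRu, uRv, vRv, vRw, wRw
Complete open branch: satisfiable in T, hence also in K (this T-model is also a K-model).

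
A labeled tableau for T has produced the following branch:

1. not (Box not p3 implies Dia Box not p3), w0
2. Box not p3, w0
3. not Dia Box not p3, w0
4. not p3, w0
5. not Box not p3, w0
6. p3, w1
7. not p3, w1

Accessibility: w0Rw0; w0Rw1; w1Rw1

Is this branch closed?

Closed

Both p3 and not p3 appear at w1.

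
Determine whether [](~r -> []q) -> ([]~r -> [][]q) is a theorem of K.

Tableau for the negation ~([](~r -> []q) -> ([]~r -> [][]q)):
1. ~([](~r -> []q) -> ([]~r -> [][]q)), 0
2. [](~r -> []q), 0
3. ~([]~r -> [][]q), 0
4. []~r, 0
5. ~[][]q, 0
6. ~[]q, 1
7. ~r -> []q, 1
8. ~r, 1
9. []q, 1
10. ~q, 2
11. q, 2
Accessibility: 0R1, 1R2
Branch closes: q and ~q both at 2.
Every branch of the negation's tableau closes; the branch above is one of them.

Valid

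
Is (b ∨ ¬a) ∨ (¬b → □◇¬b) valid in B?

Valid

Tableau for the negation ¬((b ∨ ¬a) ∨ (¬b → □◇¬b)):
1. ¬((b ∨ ¬a) ∨ (¬b → □◇¬b)), u
2. ¬(b ∨ ¬a), u   [¬∨-rule on 1]
3. ¬(¬b → □◇¬b), u   [¬∨-rule on 1]
4. ¬b, u   [¬∨-rule on 2]
5. a, u   [¬∨-rule on 2]
6. ¬□◇¬b, u   [¬→-rule on 3]
7. ¬◇¬b, v   [¬□-rule on 6: fresh world v, uRv]
8. b, u   [¬◇-rule on 7 via vRu]
Accessibility: uRu, uRv, vRu, vRv
Branch closes: b and ¬b both at u.
Every branch of the negation's tableau closes; the branch above is one of them.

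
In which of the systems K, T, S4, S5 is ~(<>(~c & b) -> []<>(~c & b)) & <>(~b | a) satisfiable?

S5-tableau for the formula:
1. ~(<>(~c & b) -> []<>(~c & b)) & <>(~b | a), u
2. ~(<>(~c & b) -> []<>(~c & b)), u   [&-rule on 1]
3. <>(~b | a), u   [&-rule on 1]
4. <>(~c & b), u   [~->-rule on 2]
5. ~[]<>(~c & b), u   [~->-rule on 2]
6. ~b | a, v   [<>-rule on 3: fresh world v, uRv]
7. a, v   [|-rule on 6 (branches; this branch)]
8. ~c & b, w   [<>-rule on 4: fresh world w, uRw]
9. ~c, w   [&-rule on 8]
10. b, w   [&-rule on 8]
11. ~<>(~c & b), x   [~[]-rule on 5: fresh world x, uRx]
12. ~(~c & b), u   [~<>-rule on 11 via xRu]
13. ~(~c & b), v   [~<>-rule on 11 via xRv]
14. ~(~c & b), w   [~<>-rule on 11 via xRw]
15. ~(~c & b), x   [~<>-rule on 11 via xRx]
16. ~b, u   [~&-rule on 12 (branches; this branch)]
17. ~b, v   [~&-rule on 13 (branches; this branch)]
18. ~b, w   [~&-rule on 14 (branches; this branch)]
Accessibility: uRu, uRv, uRw, uRx, vRu, vRv, vRw, vRx, wRu, wRv, wRw, wRx, xRu, xRv, xRw, xRx
Branch closes: b and ~b both at w.
Every branch closes (one shown): unsatisfiable in S5.
S4-tableau for the formula:
1. ~(<>(~c & b) -> []<>(~c & b)) & <>(~b | a), u
2. ~(<>(~c & b) -> []<>(~c & b)), u   [&-rule on 1]
3. <>(~b | a), u   [&-rule on 1]
4. <>(~c & b), u   [~->-rule on 2]
5. ~[]<>(~c & b), u   [~->-rule on 2]
6. ~b | a, v   [<>-rule on 3: fresh world v, uRv]
7. a, v   [|-rule on 6 (branches; this branch)]
8. ~c & b, w   [<>-rule on 4: fresh world w, uRw]
9. ~c, w   [&-rule on 8]
10. b, w   [&-rule on 8]
11. ~<>(~c & b), x   [~[]-rule on 5: fresh world x, uRx]
12. ~(~c & b), x   [~<>-rule on 11 via xRx]
13. ~b, x   [~&-rule on 12 (branches; this branch)]
Accessibility: uRu, uRv, uRw, uRx, vRv, wRw, xRx
Complete open branch: satisfiable in S4, hence also in K, T (this S4-model is also a K-model and a T-model).

K, T, S4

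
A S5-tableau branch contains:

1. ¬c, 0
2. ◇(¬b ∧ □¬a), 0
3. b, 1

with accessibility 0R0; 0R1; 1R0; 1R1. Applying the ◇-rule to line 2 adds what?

a fresh world 2 with 0R2, and ¬b ∧ □¬a at 2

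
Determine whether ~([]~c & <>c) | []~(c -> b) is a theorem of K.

Valid

Tableau for the negation ~(~([]~c & <>c) | []~(c -> b)):
1. ~(~([]~c & <>c) | []~(c -> b)), u
2. []~c & <>c, u
3. ~[]~(c -> b), u
4. []~c, u
5. <>c, u
6. c -> b, v
7. ~c, v
8. b, v
9. c, w
10. ~c, w
Accessibility: uRv, uRw
Branch closes: c and ~c both at w.
Every branch of the negation's tableau closes; the branch above is one of them.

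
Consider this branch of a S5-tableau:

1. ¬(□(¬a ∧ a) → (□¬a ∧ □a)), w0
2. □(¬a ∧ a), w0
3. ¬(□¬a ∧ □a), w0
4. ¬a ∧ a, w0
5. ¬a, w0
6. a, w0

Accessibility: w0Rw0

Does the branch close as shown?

Both a and ¬a appear at w0.

Yes, closed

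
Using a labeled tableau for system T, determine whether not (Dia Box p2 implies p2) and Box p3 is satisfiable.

1. not (Dia Box p2 implies p2) and Box p3, u
2. not (Dia Box p2 implies p2), u   [and-rule on 1]
3. Box p3, u   [and-rule on 1]
4. Dia Box p2, u   [neg-implies-rule on 2]
5. not p2, u   [neg-implies-rule on 2]
6. p3, u   [Box-rule on 3 via uRu]
7. Box p2, v   [Dia-rule on 4: fresh world v, uRv]
8. p3, v   [Box-rule on 3 via uRv]
9. p2, v   [Box-rule on 7 via vRv]
Accessibility: uRu, uRv, vRv

Satisfiable (open branch found)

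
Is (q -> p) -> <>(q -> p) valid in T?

Tableau for the negation ~((q -> p) -> <>(q -> p)):
1. ~((q -> p) -> <>(q -> p)), 0
2. q -> p, 0   [~->-rule on 1]
3. ~<>(q -> p), 0   [~->-rule on 1]
4. ~(q -> p), 0   [~<>-rule on 3 via 0R0]
5. q, 0   [~->-rule on 4]
6. ~p, 0   [~->-rule on 4]
7. p, 0   [->-rule on 2 (branches; this branch)]
Accessibility: 0R0
Branch closes: p and ~p both at 0.
All branches of the negation close; one closing branch shown above.

Valid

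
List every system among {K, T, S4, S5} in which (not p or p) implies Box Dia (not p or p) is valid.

T, S4, S5

T-tableau for the negation not ((not p or p) implies Box Dia (not p or p)):
1. not ((not p or p) implies Box Dia (not p or p)), w0
2. not p or p, w0
3. not Box Dia (not p or p), w0
4. p, w0
5. not Dia (not p or p), w1
6. not (not p or p), w1
7. p, w1
8. not p, w1
Accessibility: w0Rw0, w0Rw1, w1Rw1
Branch closes: p and not p both at w1.
Every branch closes (one shown): valid in T, hence also in S4, S5 (every theorem of T is a theorem of S4 and S5).
K-tableau for the negation not ((not p or p) implies Box Dia (not p or p)):
1. not ((not p or p) implies Box Dia (not p or p)), w0
2. not p or p, w0
3. not Box Dia (not p or p), w0
4. p, w0
5. not Dia (not p or p), w1
Accessibility: w0Rw1
Complete open branch: countermodel on a K-frame, so not valid in K.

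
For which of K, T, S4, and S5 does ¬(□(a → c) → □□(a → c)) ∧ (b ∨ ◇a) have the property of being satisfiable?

K, T

T-tableau for the formula:
1. ¬(□(a → c) → □□(a → c)) ∧ (b ∨ ◇a), w0
2. ¬(□(a → c) → □□(a → c)), w0   [∧-rule on 1]
3. b ∨ ◇a, w0   [∧-rule on 1]
4. □(a → c), w0   [¬→-rule on 2]
5. ¬□□(a → c), w0   [¬→-rule on 2]
6. a → c, w0   [□-rule on 4 via w0Rw0]
7. ◇a, w0   [∨-rule on 3 (branches; this branch)]
8. c, w0   [→-rule on 6 (branches; this branch)]
9. ¬□(a → c), w1   [¬□-rule on 5: fresh world w1, w0Rw1]
10. a → c, w1   [□-rule on 4 via w0Rw1]
11. c, w1   [→-rule on 10 (branches; this branch)]
12. a, w2   [◇-rule on 7: fresh world w2, w0Rw2]
13. a → c, w2   [□-rule on 4 via w0Rw2]
14. c, w2   [→-rule on 13 (branches; this branch)]
15. ¬(a → c), w3   [¬□-rule on 9: fresh world w3, w1Rw3]
16. a, w3   [¬→-rule on 15]
17. ¬c, w3   [¬→-rule on 15]
Accessibility: w0Rw0, w0Rw1, w0Rw2, w1Rw1, w1Rw3, w2Rw2, w3Rw3
Complete open branch: satisfiable in T, hence also in K (this T-model is also a K-model).
S4-tableau for the formula:
1. ¬(□(a → c) → □□(a → c)) ∧ (b ∨ ◇a), w0
2. ¬(□(a → c) → □□(a → c)), w0   [∧-rule on 1]
3. b ∨ ◇a, w0   [∧-rule on 1]
4. □(a → c), w0   [¬→-rule on 2]
5. ¬□□(a → c), w0   [¬→-rule on 2]
6. a → c, w0   [□-rule on 4 via w0Rw0]
7. ◇a, w0   [∨-rule on 3 (branches; this branch)]
8. c, w0   [→-rule on 6 (branches; this branch)]
9. ¬□(a → c), w1   [¬□-rule on 5: fresh world w1, w0Rw1]
10. a → c, w1   [□-rule on 4 via w0Rw1]
11. c, w1   [→-rule on 10 (branches; this branch)]
12. a, w2   [◇-rule on 7: fresh world w2, w0Rw2]
13. a → c, w2   [□-rule on 4 via w0Rw2]
14. c, w2   [→-rule on 13 (branches; this branch)]
15. ¬(a → c), w3   [¬□-rule on 9: fresh world w3, w1Rw3]
16. a, w3   [¬→-rule on 15]
17. ¬c, w3   [¬→-rule on 15]
18. a → c, w3   [□-rule on 4 via w0Rw3]
19. c, w3   [→-rule on 18 (branches; this branch)]
Accessibility: w0Rw0, w0Rw1, w0Rw2, w0Rw3, w1Rw1, w1Rw3, w2Rw2, w3Rw3
Branch closes: c and ¬c both at w3.
Every branch closes (one shown): unsatisfiable in S4, hence also in S5 (every S5-frame is an S4-frame).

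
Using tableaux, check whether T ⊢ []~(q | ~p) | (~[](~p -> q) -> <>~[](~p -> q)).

Yes, valid

Tableau for the negation ~([]~(q | ~p) | (~[](~p -> q) -> <>~[](~p -> q))):
1. ~([]~(q | ~p) | (~[](~p -> q) -> <>~[](~p -> q))), u
2. ~[]~(q | ~p), u   [~|-rule on 1]
3. ~(~[](~p -> q) -> <>~[](~p -> q)), u   [~|-rule on 1]
4. ~[](~p -> q), u   [~->-rule on 3]
5. ~<>~[](~p -> q), u   [~->-rule on 3]
6. [](~p -> q), u   [~<>-rule on 5 via uRu]
7. ~p -> q, u   [[]-rule on 6 via uRu]
8. q, u   [->-rule on 7 (branches; this branch)]
9. q | ~p, v   [~[]-rule on 2: fresh world v, uRv]
10. [](~p -> q), v   [~<>-rule on 5 via uRv]
11. ~p -> q, v   [[]-rule on 6 via uRv]
12. ~p, v   [|-rule on 9 (branches; this branch)]
13. q, v   [->-rule on 11 (branches; this branch)]
14. ~(~p -> q), w   [~[]-rule on 4: fresh world w, uRw]
15. ~p, w   [~->-rule on 14]
16. ~q, w   [~->-rule on 14]
17. [](~p -> q), w   [~<>-rule on 5 via uRw]
18. ~p -> q, w   [[]-rule on 6 via uRw]
19. q, w   [->-rule on 18 (branches; this branch)]
Accessibility: uRu, uRv, uRw, vRv, wRw
Branch closes: q and ~q both at w.
All branches of the negation close; one closing branch shown above.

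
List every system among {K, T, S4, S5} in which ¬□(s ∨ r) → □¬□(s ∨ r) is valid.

S5

S5-tableau for the negation ¬(¬□(s ∨ r) → □¬□(s ∨ r)):
1. ¬(¬□(s ∨ r) → □¬□(s ∨ r)), 0
2. ¬□(s ∨ r), 0
3. ¬□¬□(s ∨ r), 0
4. ¬(s ∨ r), 1
5. ¬s, 1
6. ¬r, 1
7. □(s ∨ r), 2
8. s ∨ r, 0
9. s ∨ r, 1
10. s ∨ r, 2
11. r, 0
12. r, 1
Accessibility: 0R0, 0R1, 0R2, 1R0, 1R1, 1R2, 2R0, 2R1, 2R2
Branch closes: r and ¬r both at 1.
Every branch closes (one shown): valid in S5.
S4-tableau for the negation ¬(¬□(s ∨ r) → □¬□(s ∨ r)):
1. ¬(¬□(s ∨ r) → □¬□(s ∨ r)), 0
2. ¬□(s ∨ r), 0
3. ¬□¬□(s ∨ r), 0
4. ¬(s ∨ r), 1
5. ¬s, 1
6. ¬r, 1
7. □(s ∨ r), 2
8. s ∨ r, 2
9. r, 2
Accessibility: 0R0, 0R1, 0R2, 1R1, 2R2
Complete open branch: countermodel on an S4-frame, so not valid in S4, nor in K, T (the same frame is also a K-frame and a T-frame).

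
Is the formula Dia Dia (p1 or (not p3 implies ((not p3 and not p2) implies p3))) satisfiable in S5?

Satisfiable (open branch found)

1. Dia Dia (p1 or (not p3 implies ((not p3 and not p2) implies p3))), u
2. Dia (p1 or (not p3 implies ((not p3 and not p2) implies p3))), v
3. p1 or (not p3 implies ((not p3 and not p2) implies p3)), w
4. not p3 implies ((not p3 and not p2) implies p3), w
5. (not p3 and not p2) implies p3, w
6. p3, w
Accessibility: uRu, uRv, uRw, vRu, vRv, vRw, wRu, wRv, wRw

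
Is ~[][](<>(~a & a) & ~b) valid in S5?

Tableau for the negation [][](<>(~a & a) & ~b):
1. [][](<>(~a & a) & ~b), 0
2. [](<>(~a & a) & ~b), 0
3. <>(~a & a) & ~b, 0
4. <>(~a & a), 0
5. ~b, 0
6. ~a & a, 1
7. ~a, 1
8. a, 1
Accessibility: 0R0, 0R1, 1R0, 1R1
Branch closes: a and ~a both at 1.
Every branch of the negation's tableau closes; the branch above is one of them.

Valid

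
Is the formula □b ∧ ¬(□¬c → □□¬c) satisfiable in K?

1. □b ∧ ¬(□¬c → □□¬c), u
2. □b, u   [∧-rule on 1]
3. ¬(□¬c → □□¬c), u   [∧-rule on 1]
4. □¬c, u   [¬→-rule on 3]
5. ¬□□¬c, u   [¬→-rule on 3]
6. ¬□¬c, v   [¬□-rule on 5: fresh world v, uRv]
7. b, v   [□-rule on 2 via uRv]
8. ¬c, v   [□-rule on 4 via uRv]
9. c, w   [¬□-rule on 6: fresh world w, vRw]
Accessibility: uRv, vRw

Yes, satisfiable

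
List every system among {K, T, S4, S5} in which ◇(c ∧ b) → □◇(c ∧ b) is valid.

S5-tableau for the negation ¬(◇(c ∧ b) → □◇(c ∧ b)):
1. ¬(◇(c ∧ b) → □◇(c ∧ b)), 0
2. ◇(c ∧ b), 0
3. ¬□◇(c ∧ b), 0
4. c ∧ b, 1
5. c, 1
6. b, 1
7. ¬◇(c ∧ b), 2
8. ¬(c ∧ b), 0
9. ¬(c ∧ b), 1
10. ¬(c ∧ b), 2
11. ¬b, 0
12. ¬b, 1
Accessibility: 0R0, 0R1, 0R2, 1R0, 1R1, 1R2, 2R0, 2R1, 2R2
Branch closes: b and ¬b both at 1.
Every branch closes (one shown): valid in S5.
S4-tableau for the negation ¬(◇(c ∧ b) → □◇(c ∧ b)):
1. ¬(◇(c ∧ b) → □◇(c ∧ b)), 0
2. ◇(c ∧ b), 0
3. ¬□◇(c ∧ b), 0
4. c ∧ b, 1
5. c, 1
6. b, 1
7. ¬◇(c ∧ b), 2
8. ¬(c ∧ b), 2
9. ¬b, 2
Accessibility: 0R0, 0R1, 0R2, 1R1, 2R2
Complete open branch: countermodel on an S4-frame, so not valid in S4, nor in K, T (the same frame is also a K-frame and a T-frame).

S5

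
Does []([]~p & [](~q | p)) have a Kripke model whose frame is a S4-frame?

1. []([]~p & [](~q | p)), u
2. []~p & [](~q | p), u
3. []~p, u
4. [](~q | p), u
5. ~p, u
6. ~q | p, u
7. ~q, u
Accessibility: uRu

Satisfiable (open branch found)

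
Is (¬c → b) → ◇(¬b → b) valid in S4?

No, not valid

Tableau for the negation ¬((¬c → b) → ◇(¬b → b)):
1. ¬((¬c → b) → ◇(¬b → b)), u
2. ¬c → b, u   [¬→-rule on 1]
3. ¬◇(¬b → b), u   [¬→-rule on 1]
4. ¬(¬b → b), u   [¬◇-rule on 3 via uRu]
5. ¬b, u   [¬→-rule on 4]
6. c, u   [→-rule on 2 (branches; this branch)]
Accessibility: uRu
The negation has an open branch (countermodel exists).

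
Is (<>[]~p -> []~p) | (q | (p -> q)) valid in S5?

Tableau for the negation ~((<>[]~p -> []~p) | (q | (p -> q))):
1. ~((<>[]~p -> []~p) | (q | (p -> q))), w0
2. ~(<>[]~p -> []~p), w0
3. ~(q | (p -> q)), w0
4. <>[]~p, w0
5. ~[]~p, w0
6. ~q, w0
7. ~(p -> q), w0
8. p, w0
9. []~p, w1
10. ~p, w0
Accessibility: w0Rw0, w0Rw1, w1Rw0, w1Rw1
Branch closes: p and ~p both at w0.
All branches of the negation close; one closing branch shown above.

Valid in S5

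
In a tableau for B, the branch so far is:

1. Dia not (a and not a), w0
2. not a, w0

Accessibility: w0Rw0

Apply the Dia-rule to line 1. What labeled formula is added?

a fresh world w1 with w0Rw1, and not (a and not a) at w1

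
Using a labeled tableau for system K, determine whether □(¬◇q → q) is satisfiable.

Yes, satisfiable

1. □(¬◇q → q), w0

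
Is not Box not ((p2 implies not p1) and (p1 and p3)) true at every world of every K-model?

Tableau for the negation Box not ((p2 implies not p1) and (p1 and p3)):
1. Box not ((p2 implies not p1) and (p1 and p3)), u
The negation has an open branch (countermodel exists).

Invalid (countermodel exists)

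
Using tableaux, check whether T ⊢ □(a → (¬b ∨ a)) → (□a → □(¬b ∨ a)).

Valid

Tableau for the negation ¬(□(a → (¬b ∨ a)) → (□a → □(¬b ∨ a))):
1. ¬(□(a → (¬b ∨ a)) → (□a → □(¬b ∨ a))), u
2. □(a → (¬b ∨ a)), u
3. ¬(□a → □(¬b ∨ a)), u
4. □a, u
5. ¬□(¬b ∨ a), u
6. a → (¬b ∨ a), u
7. a, u
8. ¬b ∨ a, u
9. ¬(¬b ∨ a), v
10. b, v
11. ¬a, v
12. a → (¬b ∨ a), v
13. a, v
Accessibility: uRu, uRv, vRv
Branch closes: a and ¬a both at v.
All branches of the negation close; one closing branch shown above.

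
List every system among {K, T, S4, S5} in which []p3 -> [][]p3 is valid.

S4-tableau for the negation ~([]p3 -> [][]p3):
1. ~([]p3 -> [][]p3), u
2. []p3, u
3. ~[][]p3, u
4. p3, u
5. ~[]p3, v
6. p3, v
7. ~p3, w
8. p3, w
Accessibility: uRu, uRv, uRw, vRv, vRw, wRw
Branch closes: p3 and ~p3 both at w.
Every branch closes (one shown): valid in S4, hence also in S5 (every theorem of S4 is a theorem of S5).
T-tableau for the negation ~([]p3 -> [][]p3):
1. ~([]p3 -> [][]p3), u
2. []p3, u
3. ~[][]p3, u
4. p3, u
5. ~[]p3, v
6. p3, v
7. ~p3, w
Accessibility: uRu, uRv, vRv, vRw, wRw
Complete open branch: countermodel on a T-frame, so not valid in T, nor in K (the same frame is also a K-frame).

S4, S5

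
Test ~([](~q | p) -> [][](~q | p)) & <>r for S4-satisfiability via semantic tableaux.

1. ~([](~q | p) -> [][](~q | p)) & <>r, u
2. ~([](~q | p) -> [][](~q | p)), u   [&-rule on 1]
3. <>r, u   [&-rule on 1]
4. [](~q | p), u   [~->-rule on 2]
5. ~[][](~q | p), u   [~->-rule on 2]
6. ~q | p, u   [[]-rule on 4 via uRu]
7. p, u   [|-rule on 6 (branches; this branch)]
8. r, v   [<>-rule on 3: fresh world v, uRv]
9. ~q | p, v   [[]-rule on 4 via uRv]
10. p, v   [|-rule on 9 (branches; this branch)]
11. ~[](~q | p), w   [~[]-rule on 5: fresh world w, uRw]
12. ~q | p, w   [[]-rule on 4 via uRw]
13. p, w   [|-rule on 12 (branches; this branch)]
14. ~(~q | p), x   [~[]-rule on 11: fresh world x, wRx]
15. q, x   [~|-rule on 14]
16. ~p, x   [~|-rule on 14]
17. ~q | p, x   [[]-rule on 4 via uRx]
18. p, x   [|-rule on 17 (branches; this branch)]
Accessibility: uRu, uRv, uRw, uRx, vRv, wRw, wRx, xRx
Branch closes: p and ~p both at x.
All branches of the tableau close; one closing branch shown above.

Unsatisfiable (every branch closes)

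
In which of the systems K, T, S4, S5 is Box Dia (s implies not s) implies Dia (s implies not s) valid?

T-tableau for the negation not (Box Dia (s implies not s) implies Dia (s implies not s)):
1. not (Box Dia (s implies not s) implies Dia (s implies not s)), 0
2. Box Dia (s implies not s), 0   [neg-implies-rule on 1]
3. not Dia (s implies not s), 0   [neg-implies-rule on 1]
4. Dia (s implies not s), 0   [Box-rule on 2 via 0R0]
5. not (s implies not s), 0   [neg-Dia-rule on 3 via 0R0]
6. s, 0   [neg-implies-rule on 5]
7. s implies not s, 1   [Dia-rule on 4: fresh world 1, 0R1]
8. Dia (s implies not s), 1   [Box-rule on 2 via 0R1]
9. not (s implies not s), 1   [neg-Dia-rule on 3 via 0R1]
10. s, 1   [neg-implies-rule on 9]
11. not s, 1   [implies-rule on 7 (branches; this branch)]
Accessibility: 0R0, 0R1, 1R1
Branch closes: s and not s both at 1.
Every branch closes (one shown): valid in T, hence also in S4, S5 (every theorem of T is a theorem of S4 and S5).
K-tableau for the negation not (Box Dia (s implies not s) implies Dia (s implies not s)):
1. not (Box Dia (s implies not s) implies Dia (s implies not s)), 0
2. Box Dia (s implies not s), 0   [neg-implies-rule on 1]
3. not Dia (s implies not s), 0   [neg-implies-rule on 1]
Complete open branch: countermodel on a K-frame, so not valid in K.

T, S4, S5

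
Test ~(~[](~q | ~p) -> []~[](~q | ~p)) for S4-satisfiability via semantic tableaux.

1. ~(~[](~q | ~p) -> []~[](~q | ~p)), 0
2. ~[](~q | ~p), 0   [~->-rule on 1]
3. ~[]~[](~q | ~p), 0   [~->-rule on 1]
4. ~(~q | ~p), 1   [~[]-rule on 2: fresh world 1, 0R1]
5. q, 1   [~|-rule on 4]
6. p, 1   [~|-rule on 4]
7. [](~q | ~p), 2   [~[]-rule on 3: fresh world 2, 0R2]
8. ~q | ~p, 2   [[]-rule on 7 via 2R2]
9. ~p, 2   [|-rule on 8 (branches; this branch)]
Accessibility: 0R0, 0R1, 0R2, 1R1, 2R2

Yes, satisfiable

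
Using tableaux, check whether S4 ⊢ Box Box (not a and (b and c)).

Tableau for the negation not Box Box (not a and (b and c)):
1. not Box Box (not a and (b and c)), w0
2. not Box (not a and (b and c)), w1
3. not (not a and (b and c)), w2
4. not (b and c), w2
5. not c, w2
Accessibility: w0Rw0, w0Rw1, w0Rw2, w1Rw1, w1Rw2, w2Rw2
The negation has an open branch (countermodel exists).

Invalid (countermodel exists)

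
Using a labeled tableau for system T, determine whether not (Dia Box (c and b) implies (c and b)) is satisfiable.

1. not (Dia Box (c and b) implies (c and b)), w0
2. Dia Box (c and b), w0
3. not (c and b), w0
4. not b, w0
5. Box (c and b), w1
6. c and b, w1
7. c, w1
8. b, w1
Accessibility: w0Rw0, w0Rw1, w1Rw1

Satisfiable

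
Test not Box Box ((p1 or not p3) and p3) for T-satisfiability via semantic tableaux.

1. not Box Box ((p1 or not p3) and p3), w0
2. not Box ((p1 or not p3) and p3), w1
3. not ((p1 or not p3) and p3), w2
4. not p3, w2
Accessibility: w0Rw0, w0Rw1, w1Rw1, w1Rw2, w2Rw2

Satisfiable (open branch found)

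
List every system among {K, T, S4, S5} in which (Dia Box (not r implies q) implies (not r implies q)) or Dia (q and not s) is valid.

S5

S5-tableau for the negation not ((Dia Box (not r implies q) implies (not r implies q)) or Dia (q and not s)):
1. not ((Dia Box (not r implies q) implies (not r implies q)) or Dia (q and not s)), 0
2. not (Dia Box (not r implies q) implies (not r implies q)), 0   [neg-or-rule on 1]
3. not Dia (q and not s), 0   [neg-or-rule on 1]
4. Dia Box (not r implies q), 0   [neg-implies-rule on 2]
5. not (not r implies q), 0   [neg-implies-rule on 2]
6. not r, 0   [neg-implies-rule on 5]
7. not q, 0   [neg-implies-rule on 5]
8. not (q and not s), 0   [neg-Dia-rule on 3 via 0R0]
9. s, 0   [neg-and-rule on 8 (branches; this branch)]
10. Box (not r implies q), 1   [Dia-rule on 4: fresh world 1, 0R1]
11. not (q and not s), 1   [neg-Dia-rule on 3 via 0R1]
12. not r implies q, 0   [Box-rule on 10 via 1R0]
13. not r implies q, 1   [Box-rule on 10 via 1R1]
14. s, 1   [neg-and-rule on 11 (branches; this branch)]
15. q, 0   [implies-rule on 12 (branches; this branch)]
Accessibility: 0R0, 0R1, 1R0, 1R1
Branch closes: q and not q both at 0.
Every branch closes (one shown): valid in S5.
S4-tableau for the negation not ((Dia Box (not r implies q) implies (not r implies q)) or Dia (q and not s)):
1. not ((Dia Box (not r implies q) implies (not r implies q)) or Dia (q and not s)), 0
2. not (Dia Box (not r implies q) implies (not r implies q)), 0   [neg-or-rule on 1]
3. not Dia (q and not s), 0   [neg-or-rule on 1]
4. Dia Box (not r implies q), 0   [neg-implies-rule on 2]
5. not (not r implies q), 0   [neg-implies-rule on 2]
6. not r, 0   [neg-implies-rule on 5]
7. not q, 0   [neg-implies-rule on 5]
8. not (q and not s), 0   [neg-Dia-rule on 3 via 0R0]
9. s, 0   [neg-and-rule on 8 (branches; this branch)]
10. Box (not r implies q), 1   [Dia-rule on 4: fresh world 1, 0R1]
11. not (q and not s), 1   [neg-Dia-rule on 3 via 0R1]
12. not r implies q, 1   [Box-rule on 10 via 1R1]
13. s, 1   [neg-and-rule on 11 (branches; this branch)]
14. q, 1   [implies-rule on 12 (branches; this branch)]
Accessibility: 0R0, 0R1, 1R1
Complete open branch: countermodel on an S4-frame, so not valid in S4, nor in K, T (the same frame is also a K-frame and a T-frame).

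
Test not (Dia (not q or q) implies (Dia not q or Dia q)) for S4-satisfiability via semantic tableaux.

1. not (Dia (not q or q) implies (Dia not q or Dia q)), w0
2. Dia (not q or q), w0
3. not (Dia not q or Dia q), w0
4. not Dia not q, w0
5. not Dia q, w0
6. q, w0
7. not q, w0
Accessibility: w0Rw0
Branch closes: q and not q both at w0.
All branches of the tableau close; one closing branch shown above.

Unsatisfiable (every branch closes)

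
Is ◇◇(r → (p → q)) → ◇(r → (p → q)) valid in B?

Not valid

Tableau for the negation ¬(◇◇(r → (p → q)) → ◇(r → (p → q))):
1. ¬(◇◇(r → (p → q)) → ◇(r → (p → q))), u
2. ◇◇(r → (p → q)), u   [¬→-rule on 1]
3. ¬◇(r → (p → q)), u   [¬→-rule on 1]
4. ¬(r → (p → q)), u   [¬◇-rule on 3 via uRu]
5. r, u   [¬→-rule on 4]
6. ¬(p → q), u   [¬→-rule on 4]
7. p, u   [¬→-rule on 6]
8. ¬q, u   [¬→-rule on 6]
9. ◇(r → (p → q)), v   [◇-rule on 2: fresh world v, uRv]
10. ¬(r → (p → q)), v   [¬◇-rule on 3 via uRv]
11. r, v   [¬→-rule on 10]
12. ¬(p → q), v   [¬→-rule on 10]
13. p, v   [¬→-rule on 12]
14. ¬q, v   [¬→-rule on 12]
15. r → (p → q), w   [◇-rule on 9: fresh world w, vRw]
16. p → q, w   [→-rule on 15 (branches; this branch)]
17. q, w   [→-rule on 16 (branches; this branch)]
Accessibility: uRu, uRv, vRu, vRv, vRw, wRv, wRw
The negation has an open branch (countermodel exists).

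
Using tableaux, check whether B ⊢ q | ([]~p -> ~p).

Valid

Tableau for the negation ~(q | ([]~p -> ~p)):
1. ~(q | ([]~p -> ~p)), u
2. ~q, u
3. ~([]~p -> ~p), u
4. []~p, u
5. p, u
6. ~p, u
Accessibility: uRu
Branch closes: p and ~p both at u.
All branches of the negation close; one closing branch shown above.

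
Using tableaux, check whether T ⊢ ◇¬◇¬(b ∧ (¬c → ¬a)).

Tableau for the negation ¬◇¬◇¬(b ∧ (¬c → ¬a)):
1. ¬◇¬◇¬(b ∧ (¬c → ¬a)), w0
2. ◇¬(b ∧ (¬c → ¬a)), w0
3. ¬(b ∧ (¬c → ¬a)), w1
4. ◇¬(b ∧ (¬c → ¬a)), w1
5. ¬(¬c → ¬a), w1
6. ¬c, w1
7. a, w1
8. ¬(b ∧ (¬c → ¬a)), w2
9. ¬(¬c → ¬a), w2
10. ¬c, w2
11. a, w2
Accessibility: w0Rw0, w0Rw1, w1Rw1, w1Rw2, w2Rw2
The negation has an open branch (countermodel exists).

No, not valid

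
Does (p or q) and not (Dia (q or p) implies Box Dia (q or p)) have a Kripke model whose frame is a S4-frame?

Satisfiable (open branch found)

1. (p or q) and not (Dia (q or p) implies Box Dia (q or p)), w0
2. p or q, w0
3. not (Dia (q or p) implies Box Dia (q or p)), w0
4. Dia (q or p), w0
5. not Box Dia (q or p), w0
6. q, w0
7. q or p, w1
8. p, w1
9. not Dia (q or p), w2
10. not (q or p), w2
11. not q, w2
12. not p, w2
Accessibility: w0Rw0, w0Rw1, w0Rw2, w1Rw1, w2Rw2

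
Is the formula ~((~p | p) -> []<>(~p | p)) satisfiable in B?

1. ~((~p | p) -> []<>(~p | p)), 0
2. ~p | p, 0
3. ~[]<>(~p | p), 0
4. p, 0
5. ~<>(~p | p), 1
6. ~(~p | p), 0
7. ~p, 0
Accessibility: 0R0, 0R1, 1R0, 1R1
Branch closes: p and ~p both at 0.
(One branch shown.) All branches close.

Unsatisfiable (every branch closes)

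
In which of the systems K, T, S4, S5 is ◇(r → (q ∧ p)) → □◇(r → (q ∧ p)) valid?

S5

S4-tableau for the negation ¬(◇(r → (q ∧ p)) → □◇(r → (q ∧ p))):
1. ¬(◇(r → (q ∧ p)) → □◇(r → (q ∧ p))), 0
2. ◇(r → (q ∧ p)), 0
3. ¬□◇(r → (q ∧ p)), 0
4. r → (q ∧ p), 1
5. q ∧ p, 1
6. q, 1
7. p, 1
8. ¬◇(r → (q ∧ p)), 2
9. ¬(r → (q ∧ p)), 2
10. r, 2
11. ¬(q ∧ p), 2
12. ¬p, 2
Accessibility: 0R0, 0R1, 0R2, 1R1, 2R2
Complete open branch: countermodel on an S4-frame, so not valid in S4, nor in K, T (the same frame is also a K-frame and a T-frame).
S5-tableau for the negation ¬(◇(r → (q ∧ p)) → □◇(r → (q ∧ p))):
1. ¬(◇(r → (q ∧ p)) → □◇(r → (q ∧ p))), 0
2. ◇(r → (q ∧ p)), 0
3. ¬□◇(r → (q ∧ p)), 0
4. r → (q ∧ p), 1
5. q ∧ p, 1
6. q, 1
7. p, 1
8. ¬◇(r → (q ∧ p)), 2
9. ¬(r → (q ∧ p)), 0
10. r, 0
11. ¬(q ∧ p), 0
12. ¬(r → (q ∧ p)), 1
13. r, 1
14. ¬(q ∧ p), 1
15. ¬(r → (q ∧ p)), 2
16. r, 2
17. ¬(q ∧ p), 2
18. ¬p, 0
19. ¬p, 1
Accessibility: 0R0, 0R1, 0R2, 1R0, 1R1, 1R2, 2R0, 2R1, 2R2
Branch closes: p and ¬p both at 1.
Every branch closes (one shown): valid in S5.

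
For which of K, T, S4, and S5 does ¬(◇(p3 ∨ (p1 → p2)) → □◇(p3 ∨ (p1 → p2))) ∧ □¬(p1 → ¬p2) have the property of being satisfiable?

T-tableau for the formula:
1. ¬(◇(p3 ∨ (p1 → p2)) → □◇(p3 ∨ (p1 → p2))) ∧ □¬(p1 → ¬p2), u
2. ¬(◇(p3 ∨ (p1 → p2)) → □◇(p3 ∨ (p1 → p2))), u
3. □¬(p1 → ¬p2), u
4. ◇(p3 ∨ (p1 → p2)), u
5. ¬□◇(p3 ∨ (p1 → p2)), u
6. ¬(p1 → ¬p2), u
7. p1, u
8. p2, u
9. p3 ∨ (p1 → p2), v
10. ¬(p1 → ¬p2), v
11. p1, v
12. p2, v
13. p1 → p2, v
14. ¬◇(p3 ∨ (p1 → p2)), w
15. ¬(p1 → ¬p2), w
16. p1, w
17. p2, w
18. ¬(p3 ∨ (p1 → p2)), w
19. ¬p3, w
20. ¬(p1 → p2), w
21. ¬p2, w
Accessibility: uRu, uRv, uRw, vRv, wRw
Branch closes: p2 and ¬p2 both at w.
Every branch closes (one shown): unsatisfiable in T, hence also in S4, S5 (every S4/S5-frame is a T-frame).
K-tableau for the formula:
1. ¬(◇(p3 ∨ (p1 → p2)) → □◇(p3 ∨ (p1 → p2))) ∧ □¬(p1 → ¬p2), u
2. ¬(◇(p3 ∨ (p1 → p2)) → □◇(p3 ∨ (p1 → p2))), u
3. □¬(p1 → ¬p2), u
4. ◇(p3 ∨ (p1 → p2)), u
5. ¬□◇(p3 ∨ (p1 → p2)), u
6. p3 ∨ (p1 → p2), v
7. ¬(p1 → ¬p2), v
8. p1, v
9. p2, v
10. p1 → p2, v
11. ¬◇(p3 ∨ (p1 → p2)), w
12. ¬(p1 → ¬p2), w
13. p1, w
14. p2, w
Accessibility: uRv, uRw
Complete open branch: satisfiable in K.

K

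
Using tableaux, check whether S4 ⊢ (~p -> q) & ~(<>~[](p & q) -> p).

Invalid (countermodel exists)

Tableau for the negation ~((~p -> q) & ~(<>~[](p & q) -> p)):
1. ~((~p -> q) & ~(<>~[](p & q) -> p)), w0
2. <>~[](p & q) -> p, w0
3. p, w0
Accessibility: w0Rw0
The negation has an open branch (countermodel exists).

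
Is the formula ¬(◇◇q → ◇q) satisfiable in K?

1. ¬(◇◇q → ◇q), w0
2. ◇◇q, w0
3. ¬◇q, w0
4. ◇q, w1
5. ¬q, w1
6. q, w2
Accessibility: w0Rw1, w1Rw2

Satisfiable (open branch found)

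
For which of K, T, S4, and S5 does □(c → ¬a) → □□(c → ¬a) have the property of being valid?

S4-tableau for the negation ¬(□(c → ¬a) → □□(c → ¬a)):
1. ¬(□(c → ¬a) → □□(c → ¬a)), u
2. □(c → ¬a), u
3. ¬□□(c → ¬a), u
4. c → ¬a, u
5. ¬a, u
6. ¬□(c → ¬a), v
7. c → ¬a, v
8. ¬a, v
9. ¬(c → ¬a), w
10. c, w
11. a, w
12. c → ¬a, w
13. ¬a, w
Accessibility: uRu, uRv, uRw, vRv, vRw, wRw
Branch closes: a and ¬a both at w.
Every branch closes (one shown): valid in S4, hence also in S5 (every theorem of S4 is a theorem of S5).
T-tableau for the negation ¬(□(c → ¬a) → □□(c → ¬a)):
1. ¬(□(c → ¬a) → □□(c → ¬a)), u
2. □(c → ¬a), u
3. ¬□□(c → ¬a), u
4. c → ¬a, u
5. ¬a, u
6. ¬□(c → ¬a), v
7. c → ¬a, v
8. ¬a, v
9. ¬(c → ¬a), w
10. c, w
11. a, w
Accessibility: uRu, uRv, vRv, vRw, wRw
Complete open branch: countermodel on a T-frame, so not valid in T, nor in K (the same frame is also a K-frame).

S4, S5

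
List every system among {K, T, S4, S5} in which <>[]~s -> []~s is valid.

S5

S4-tableau for the negation ~(<>[]~s -> []~s):
1. ~(<>[]~s -> []~s), u
2. <>[]~s, u   [~->-rule on 1]
3. ~[]~s, u   [~->-rule on 1]
4. []~s, v   [<>-rule on 2: fresh world v, uRv]
5. ~s, v   [[]-rule on 4 via vRv]
6. s, w   [~[]-rule on 3: fresh world w, uRw]
Accessibility: uRu, uRv, uRw, vRv, wRw
Complete open branch: countermodel on an S4-frame, so not valid in S4, nor in K, T (the same frame is also a K-frame and a T-frame).
S5-tableau for the negation ~(<>[]~s -> []~s):
1. ~(<>[]~s -> []~s), u
2. <>[]~s, u   [~->-rule on 1]
3. ~[]~s, u   [~->-rule on 1]
4. []~s, v   [<>-rule on 2: fresh world v, uRv]
5. ~s, u   [[]-rule on 4 via vRu]
6. ~s, v   [[]-rule on 4 via vRv]
7. s, w   [~[]-rule on 3: fresh world w, uRw]
8. ~s, w   [[]-rule on 4 via vRw]
Accessibility: uRu, uRv, uRw, vRu, vRv, vRw, wRu, wRv, wRw
Branch closes: s and ~s both at w.
Every branch closes (one shown): valid in S5.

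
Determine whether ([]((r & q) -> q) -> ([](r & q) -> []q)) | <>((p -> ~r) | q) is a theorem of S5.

Valid

Tableau for the negation ~(([]((r & q) -> q) -> ([](r & q) -> []q)) | <>((p -> ~r) | q)):
1. ~(([]((r & q) -> q) -> ([](r & q) -> []q)) | <>((p -> ~r) | q)), u
2. ~([]((r & q) -> q) -> ([](r & q) -> []q)), u
3. ~<>((p -> ~r) | q), u
4. []((r & q) -> q), u
5. ~([](r & q) -> []q), u
6. [](r & q), u
7. ~[]q, u
8. ~((p -> ~r) | q), u
9. ~(p -> ~r), u
10. ~q, u
11. p, u
12. r, u
13. (r & q) -> q, u
14. r & q, u
15. q, u
Accessibility: uRu
Branch closes: q and ~q both at u.
All branches of the negation close; one closing branch shown above.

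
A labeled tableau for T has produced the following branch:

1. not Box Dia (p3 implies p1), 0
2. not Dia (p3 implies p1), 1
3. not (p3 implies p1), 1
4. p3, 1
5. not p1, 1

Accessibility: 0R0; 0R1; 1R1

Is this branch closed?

No world carries both an atom and its negation.

No, open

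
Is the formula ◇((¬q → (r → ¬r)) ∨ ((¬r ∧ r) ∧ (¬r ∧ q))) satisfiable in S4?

1. ◇((¬q → (r → ¬r)) ∨ ((¬r ∧ r) ∧ (¬r ∧ q))), w0
2. (¬q → (r → ¬r)) ∨ ((¬r ∧ r) ∧ (¬r ∧ q)), w1
3. ¬q → (r → ¬r), w1
4. r → ¬r, w1
5. ¬r, w1
Accessibility: w0Rw0, w0Rw1, w1Rw1

Yes, satisfiable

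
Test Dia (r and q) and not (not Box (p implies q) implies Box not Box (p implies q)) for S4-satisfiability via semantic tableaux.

1. Dia (r and q) and not (not Box (p implies q) implies Box not Box (p implies q)), u
2. Dia (r and q), u
3. not (not Box (p implies q) implies Box not Box (p implies q)), u
4. not Box (p implies q), u
5. not Box not Box (p implies q), u
6. r and q, v
7. r, v
8. q, v
9. not (p implies q), w
10. p, w
11. not q, w
12. Box (p implies q), x
13. p implies q, x
14. q, x
Accessibility: uRu, uRv, uRw, uRx, vRv, wRw, xRx

Satisfiable (open branch found)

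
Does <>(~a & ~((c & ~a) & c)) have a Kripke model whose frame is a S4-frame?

1. <>(~a & ~((c & ~a) & c)), 0
2. ~a & ~((c & ~a) & c), 1
3. ~a, 1
4. ~((c & ~a) & c), 1
5. ~c, 1
Accessibility: 0R0, 0R1, 1R1

Satisfiable (open branch found)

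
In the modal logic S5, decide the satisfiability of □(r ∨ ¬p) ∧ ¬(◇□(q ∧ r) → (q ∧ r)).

Unsatisfiable (every branch closes)

1. □(r ∨ ¬p) ∧ ¬(◇□(q ∧ r) → (q ∧ r)), 0
2. □(r ∨ ¬p), 0
3. ¬(◇□(q ∧ r) → (q ∧ r)), 0
4. ◇□(q ∧ r), 0
5. ¬(q ∧ r), 0
6. r ∨ ¬p, 0
7. ¬r, 0
8. ¬p, 0
9. □(q ∧ r), 1
10. r ∨ ¬p, 1
11. q ∧ r, 0
12. q, 0
13. r, 0
Accessibility: 0R0, 0R1, 1R0, 1R1
Branch closes: r and ¬r both at 0.
All branches of the tableau close; one closing branch shown above.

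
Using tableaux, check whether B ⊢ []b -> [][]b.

Tableau for the negation ~([]b -> [][]b):
1. ~([]b -> [][]b), w0
2. []b, w0
3. ~[][]b, w0
4. b, w0
5. ~[]b, w1
6. b, w1
7. ~b, w2
Accessibility: w0Rw0, w0Rw1, w1Rw0, w1Rw1, w1Rw2, w2Rw1, w2Rw2
The negation has an open branch (countermodel exists).

Not valid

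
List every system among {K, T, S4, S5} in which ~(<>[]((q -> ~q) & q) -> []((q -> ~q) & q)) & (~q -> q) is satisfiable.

K

K-tableau for the formula:
1. ~(<>[]((q -> ~q) & q) -> []((q -> ~q) & q)) & (~q -> q), w0
2. ~(<>[]((q -> ~q) & q) -> []((q -> ~q) & q)), w0   [&-rule on 1]
3. ~q -> q, w0   [&-rule on 1]
4. <>[]((q -> ~q) & q), w0   [~->-rule on 2]
5. ~[]((q -> ~q) & q), w0   [~->-rule on 2]
6. q, w0   [->-rule on 3 (branches; this branch)]
7. []((q -> ~q) & q), w1   [<>-rule on 4: fresh world w1, w0Rw1]
8. ~((q -> ~q) & q), w2   [~[]-rule on 5: fresh world w2, w0Rw2]
9. ~q, w2   [~&-rule on 8 (branches; this branch)]
Accessibility: w0Rw1, w0Rw2
Complete open branch: satisfiable in K.
T-tableau for the formula:
1. ~(<>[]((q -> ~q) & q) -> []((q -> ~q) & q)) & (~q -> q), w0
2. ~(<>[]((q -> ~q) & q) -> []((q -> ~q) & q)), w0   [&-rule on 1]
3. ~q -> q, w0   [&-rule on 1]
4. <>[]((q -> ~q) & q), w0   [~->-rule on 2]
5. ~[]((q -> ~q) & q), w0   [~->-rule on 2]
6. q, w0   [->-rule on 3 (branches; this branch)]
7. []((q -> ~q) & q), w1   [<>-rule on 4: fresh world w1, w0Rw1]
8. (q -> ~q) & q, w1   [[]-rule on 7 via w1Rw1]
9. q -> ~q, w1   [&-rule on 8]
10. q, w1   [&-rule on 8]
11. ~q, w1   [->-rule on 9 (branches; this branch)]
Accessibility: w0Rw0, w0Rw1, w1Rw1
Branch closes: q and ~q both at w1.
Every branch closes (one shown): unsatisfiable in T, hence also in S4, S5 (every S4/S5-frame is a T-frame).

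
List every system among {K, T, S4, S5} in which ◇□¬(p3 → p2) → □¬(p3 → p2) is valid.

S5

S5-tableau for the negation ¬(◇□¬(p3 → p2) → □¬(p3 → p2)):
1. ¬(◇□¬(p3 → p2) → □¬(p3 → p2)), 0
2. ◇□¬(p3 → p2), 0   [¬→-rule on 1]
3. ¬□¬(p3 → p2), 0   [¬→-rule on 1]
4. □¬(p3 → p2), 1   [◇-rule on 2: fresh world 1, 0R1]
5. ¬(p3 → p2), 0   [□-rule on 4 via 1R0]
6. p3, 0   [¬→-rule on 5]
7. ¬p2, 0   [¬→-rule on 5]
8. ¬(p3 → p2), 1   [□-rule on 4 via 1R1]
9. p3, 1   [¬→-rule on 8]
10. ¬p2, 1   [¬→-rule on 8]
11. p3 → p2, 2   [¬□-rule on 3: fresh world 2, 0R2]
12. ¬(p3 → p2), 2   [□-rule on 4 via 1R2]
13. p3, 2   [¬→-rule on 12]
14. ¬p2, 2   [¬→-rule on 12]
15. p2, 2   [→-rule on 11 (branches; this branch)]
Accessibility: 0R0, 0R1, 0R2, 1R0, 1R1, 1R2, 2R0, 2R1, 2R2
Branch closes: p2 and ¬p2 both at 2.
Every branch closes (one shown): valid in S5.
S4-tableau for the negation ¬(◇□¬(p3 → p2) → □¬(p3 → p2)):
1. ¬(◇□¬(p3 → p2) → □¬(p3 → p2)), 0
2. ◇□¬(p3 → p2), 0   [¬→-rule on 1]
3. ¬□¬(p3 → p2), 0   [¬→-rule on 1]
4. □¬(p3 → p2), 1   [◇-rule on 2: fresh world 1, 0R1]
5. ¬(p3 → p2), 1   [□-rule on 4 via 1R1]
6. p3, 1   [¬→-rule on 5]
7. ¬p2, 1   [¬→-rule on 5]
8. p3 → p2, 2   [¬□-rule on 3: fresh world 2, 0R2]
9. p2, 2   [→-rule on 8 (branches; this branch)]
Accessibility: 0R0, 0R1, 0R2, 1R1, 2R2
Complete open branch: countermodel on an S4-frame, so not valid in S4, nor in K, T (the same frame is also a K-frame and a T-frame).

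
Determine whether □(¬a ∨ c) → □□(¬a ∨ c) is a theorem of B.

Not valid

Tableau for the negation ¬(□(¬a ∨ c) → □□(¬a ∨ c)):
1. ¬(□(¬a ∨ c) → □□(¬a ∨ c)), w0
2. □(¬a ∨ c), w0
3. ¬□□(¬a ∨ c), w0
4. ¬a ∨ c, w0
5. c, w0
6. ¬□(¬a ∨ c), w1
7. ¬a ∨ c, w1
8. c, w1
9. ¬(¬a ∨ c), w2
10. a, w2
11. ¬c, w2
Accessibility: w0Rw0, w0Rw1, w1Rw0, w1Rw1, w1Rw2, w2Rw1, w2Rw2
The negation has an open branch (countermodel exists).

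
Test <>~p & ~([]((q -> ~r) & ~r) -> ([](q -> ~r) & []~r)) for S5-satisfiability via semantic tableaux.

1. <>~p & ~([]((q -> ~r) & ~r) -> ([](q -> ~r) & []~r)), 0
2. <>~p, 0   [&-rule on 1]
3. ~([]((q -> ~r) & ~r) -> ([](q -> ~r) & []~r)), 0   [&-rule on 1]
4. []((q -> ~r) & ~r), 0   [~->-rule on 3]
5. ~([](q -> ~r) & []~r), 0   [~->-rule on 3]
6. (q -> ~r) & ~r, 0   [[]-rule on 4 via 0R0]
7. q -> ~r, 0   [&-rule on 6]
8. ~r, 0   [&-rule on 6]
9. ~[](q -> ~r), 0   [~&-rule on 5 (branches; this branch)]
10. ~p, 1   [<>-rule on 2: fresh world 1, 0R1]
11. (q -> ~r) & ~r, 1   [[]-rule on 4 via 0R1]
12. q -> ~r, 1   [&-rule on 11]
13. ~r, 1   [&-rule on 11]
14. ~(q -> ~r), 2   [~[]-rule on 9: fresh world 2, 0R2]
15. q, 2   [~->-rule on 14]
16. r, 2   [~->-rule on 14]
17. (q -> ~r) & ~r, 2   [[]-rule on 4 via 0R2]
18. q -> ~r, 2   [&-rule on 17]
19. ~r, 2   [&-rule on 17]
Accessibility: 0R0, 0R1, 0R2, 1R0, 1R1, 1R2, 2R0, 2R1, 2R2
Branch closes: r and ~r both at 2.
Every branch closes; the branch above is one of them.

No, unsatisfiable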